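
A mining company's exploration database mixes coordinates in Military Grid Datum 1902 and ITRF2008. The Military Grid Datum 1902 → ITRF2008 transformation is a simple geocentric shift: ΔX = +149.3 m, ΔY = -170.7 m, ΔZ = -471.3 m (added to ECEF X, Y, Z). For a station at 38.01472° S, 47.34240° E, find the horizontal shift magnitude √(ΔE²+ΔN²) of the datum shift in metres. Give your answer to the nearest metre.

447 m

At φ = -38.01472°, λ = 47.34240°: sin φ = -0.615864, cos φ = 0.787853, sin λ = 0.735416, cos λ = 0.677616.
ΔE = −sin λ·ΔX + cos λ·ΔY = −(0.735416)·(149.3) + (0.677616)·(-170.7) = -225.47 m.
ΔN = −sin φ cos λ·ΔX − sin φ sin λ·ΔY + cos φ·ΔZ = −(-0.615864)(0.677616)(149.3) − (-0.615864)(0.735416)(-170.7) + (0.787853)(-471.3) = -386.32 m.
Horizontal magnitude = √(ΔE² + ΔN²) = √((-225.47)² + (-386.32)²) = 447.30 m.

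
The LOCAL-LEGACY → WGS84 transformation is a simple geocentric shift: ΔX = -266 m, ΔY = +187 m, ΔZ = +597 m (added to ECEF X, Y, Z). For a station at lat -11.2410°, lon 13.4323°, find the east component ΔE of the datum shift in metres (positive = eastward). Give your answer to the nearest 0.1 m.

ΔE = 243.7 m

At φ = -11.2410°, λ = 13.4323°: sin φ = -0.194936, cos φ = 0.980816, sin λ = 0.232296, cos λ = 0.972645.
ΔE = −sin λ·ΔX + cos λ·ΔY = −(0.232296)·(-266) + (0.972645)·(187) = 243.68 m.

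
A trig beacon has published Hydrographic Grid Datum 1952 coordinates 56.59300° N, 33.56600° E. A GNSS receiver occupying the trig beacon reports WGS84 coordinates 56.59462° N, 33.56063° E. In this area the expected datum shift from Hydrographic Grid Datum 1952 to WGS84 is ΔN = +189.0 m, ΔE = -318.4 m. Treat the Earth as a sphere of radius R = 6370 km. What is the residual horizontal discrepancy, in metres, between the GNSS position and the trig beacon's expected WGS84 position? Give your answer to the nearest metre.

Observed coordinate differences: Δφ = +0.00162°, Δλ = -0.00537°.
Converting to metres (1° lat = 111177 m, cos φ = 0.550583): observed ΔN = 180.1 m, observed ΔE = -328.7 m.
Subtracting the expected shift leaves a residual of 180.1 − (189.0) = -8.9 m north and -328.7 − (-318.4) = -10.3 m east.
Residual distance = √((-8.9)² + (-10.3)²) = 13.6 m.

14 m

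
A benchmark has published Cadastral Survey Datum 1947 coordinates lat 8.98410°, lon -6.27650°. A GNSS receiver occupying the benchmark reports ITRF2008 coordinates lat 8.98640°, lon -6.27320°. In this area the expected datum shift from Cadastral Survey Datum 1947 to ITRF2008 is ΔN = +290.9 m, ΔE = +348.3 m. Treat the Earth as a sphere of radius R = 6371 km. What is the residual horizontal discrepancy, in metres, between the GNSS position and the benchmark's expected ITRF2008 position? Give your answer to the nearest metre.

Observed coordinate differences: Δφ = +0.00230°, Δλ = +0.00330°.
Converting to metres (1° lat = 111195 m, cos φ = 0.987732): observed ΔN = 255.7 m, observed ΔE = 362.4 m.
Subtracting the expected shift leaves a residual of 255.7 − (290.9) = -35.2 m north and 362.4 − (348.3) = 14.1 m east.
Residual distance = √((-35.2)² + 14.1²) = 37.9 m.

38 m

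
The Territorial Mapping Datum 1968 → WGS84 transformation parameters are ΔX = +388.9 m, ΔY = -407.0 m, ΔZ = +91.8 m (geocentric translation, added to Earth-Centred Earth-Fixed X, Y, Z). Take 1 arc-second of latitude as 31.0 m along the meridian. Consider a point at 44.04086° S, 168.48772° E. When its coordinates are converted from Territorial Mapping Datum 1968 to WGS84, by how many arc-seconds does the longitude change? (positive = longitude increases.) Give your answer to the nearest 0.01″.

Δλ = 14.41″

sin φ = -0.695171, cos φ = 0.718844, sin λ = 0.199578, cos λ = -0.979882.
East component: ΔE = −sin λ·ΔX + cos λ·ΔY = −(0.199578)(388.9) + (-0.979882)(-407.0) = 321.20 m.
1° of latitude spans 3600 × 31.00 = 111600 m; at latitude φ, 1° of longitude spans that × cos φ = 80223.0 m, so Δλ = 321.20 / 80223.0 × 3600 = 14.414″.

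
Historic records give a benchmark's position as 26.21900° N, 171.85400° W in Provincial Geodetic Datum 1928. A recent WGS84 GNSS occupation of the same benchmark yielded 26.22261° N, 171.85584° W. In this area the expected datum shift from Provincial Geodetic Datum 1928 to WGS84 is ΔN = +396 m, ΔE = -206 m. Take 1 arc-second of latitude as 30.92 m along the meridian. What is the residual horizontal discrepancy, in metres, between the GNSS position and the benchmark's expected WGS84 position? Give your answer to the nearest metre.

Observed coordinate differences: Δφ = +0.00361°, Δλ = -0.00184°.
Converting to metres (1° lat = 111312 m, cos φ = 0.897112): observed ΔN = 401.8 m, observed ΔE = -183.7 m.
Subtracting the expected shift leaves a residual of 401.8 − (396) = 5.8 m north and -183.7 − (-206) = 22.3 m east.
Residual distance = √(5.8² + 22.3²) = 23.0 m.

23 m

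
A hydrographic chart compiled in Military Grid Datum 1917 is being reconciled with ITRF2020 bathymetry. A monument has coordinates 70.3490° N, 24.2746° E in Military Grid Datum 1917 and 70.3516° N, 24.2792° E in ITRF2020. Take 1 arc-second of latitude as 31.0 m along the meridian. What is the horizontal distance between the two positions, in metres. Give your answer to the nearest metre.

Δφ = 70.3516° − 70.3490° = +0.0026°; Δλ = 24.2792° − 24.2746° = +0.0046°.
1° of latitude = 3600 × 31.00 = 111600 m.
ΔN = Δφ × 111600 = 290.2 m; ΔE = Δλ × 111600 × cos(70.3490°) = +0.0046 × 111600 × 0.336290 = 172.6 m.
Distance = √(ΔE² + ΔN²) = √(172.6² + 290.2²) = 337.6 m.

338 m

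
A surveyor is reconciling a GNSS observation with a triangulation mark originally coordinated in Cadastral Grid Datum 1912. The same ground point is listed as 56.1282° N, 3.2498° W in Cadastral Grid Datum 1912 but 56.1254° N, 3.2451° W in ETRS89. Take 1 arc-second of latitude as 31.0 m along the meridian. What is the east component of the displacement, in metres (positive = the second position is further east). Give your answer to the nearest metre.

Δφ = 56.1254° − 56.1282° = -0.0028°; Δλ = -3.2451° − -3.2498° = +0.0047°.
1° of latitude = 3600 × 31.00 = 111600 m.
ΔN = Δφ × 111600 = -312.5 m; ΔE = Δλ × 111600 × cos(56.1282°) = +0.0047 × 111600 × 0.557337 = 292.3 m.

ΔE = 292 m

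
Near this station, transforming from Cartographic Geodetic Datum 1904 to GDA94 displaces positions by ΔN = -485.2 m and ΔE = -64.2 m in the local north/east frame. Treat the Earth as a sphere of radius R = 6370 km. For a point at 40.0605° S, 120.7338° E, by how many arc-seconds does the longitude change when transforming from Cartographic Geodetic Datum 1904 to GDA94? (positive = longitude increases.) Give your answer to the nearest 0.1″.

At latitude -40.0605°, cos φ = 0.765365.
One radian of longitude at latitude φ spans R cos φ, so Δλ = ΔE / (R cos φ) = -64.2 / (6370000 × 0.765365) = -1.3168e-05 rad = -2.716″.

Δλ = -2.7″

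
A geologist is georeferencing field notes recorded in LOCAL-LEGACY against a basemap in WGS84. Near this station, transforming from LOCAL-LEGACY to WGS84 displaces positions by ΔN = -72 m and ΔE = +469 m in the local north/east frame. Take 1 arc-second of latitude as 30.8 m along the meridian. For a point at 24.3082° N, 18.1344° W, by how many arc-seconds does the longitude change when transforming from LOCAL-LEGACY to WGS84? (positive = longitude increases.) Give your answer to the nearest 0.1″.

At latitude 24.3082°, cos φ = 0.911344.
1″ of longitude at this latitude = 30.80 × cos φ = 28.0694 m, so Δλ = 469.0 / 28.0694 = 16.709″.

Δλ = 16.7″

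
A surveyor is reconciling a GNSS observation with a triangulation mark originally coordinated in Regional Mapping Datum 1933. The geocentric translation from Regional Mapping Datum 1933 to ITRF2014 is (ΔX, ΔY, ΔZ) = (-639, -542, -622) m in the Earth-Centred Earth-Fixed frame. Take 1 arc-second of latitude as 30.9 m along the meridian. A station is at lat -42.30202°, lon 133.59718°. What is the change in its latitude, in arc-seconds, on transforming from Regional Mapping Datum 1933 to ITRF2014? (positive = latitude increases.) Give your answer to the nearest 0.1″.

sin φ = -0.673039, cos φ = 0.739607, sin λ = 0.724206, cos λ = -0.689584.
North component: ΔN = −sin φ cos λ·ΔX − sin φ sin λ·ΔY + cos φ·ΔZ = −(-0.673039)(-0.689584)(-639) − (-0.673039)(0.724206)(-542) + (0.739607)(-622) = -427.65 m.
1° of latitude spans 3600 × 30.90 = 111240 m, so Δφ = -427.65 / 111240 × 3600 = -13.840″.

Δφ = -13.8″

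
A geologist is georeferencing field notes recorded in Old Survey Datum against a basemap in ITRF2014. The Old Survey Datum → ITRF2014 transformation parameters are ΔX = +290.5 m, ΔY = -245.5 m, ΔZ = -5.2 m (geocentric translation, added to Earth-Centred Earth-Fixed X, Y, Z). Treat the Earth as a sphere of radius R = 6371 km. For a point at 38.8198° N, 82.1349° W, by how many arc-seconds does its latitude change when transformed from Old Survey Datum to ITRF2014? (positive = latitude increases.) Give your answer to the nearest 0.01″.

Δφ = -5.87″

sin φ = 0.626873, cos φ = 0.779121, sin λ = -0.990593, cos λ = 0.136841.
North component: ΔN = −sin φ cos λ·ΔX − sin φ sin λ·ΔY + cos φ·ΔZ = −(0.626873)(0.136841)(290.5) − (0.626873)(-0.990593)(-245.5) + (0.779121)(-5.2) = -181.42 m.
1° of latitude spans πR/180 = 111195 m, so Δφ = -181.42 / 111195 × 3600 = -5.874″.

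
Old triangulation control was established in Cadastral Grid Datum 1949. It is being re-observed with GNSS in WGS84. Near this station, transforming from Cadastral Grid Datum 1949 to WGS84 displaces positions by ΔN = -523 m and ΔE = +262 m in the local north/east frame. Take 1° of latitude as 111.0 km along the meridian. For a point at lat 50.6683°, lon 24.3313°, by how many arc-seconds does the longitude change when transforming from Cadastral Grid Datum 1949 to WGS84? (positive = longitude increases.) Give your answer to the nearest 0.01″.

Δλ = 13.41″

At latitude 50.6683°, cos φ = 0.633809.
1° of longitude at this latitude = 111.0 × cos φ = 70.35 km, so Δλ = 262.0 / 70352.8 = 0.0037241° = 13.407″.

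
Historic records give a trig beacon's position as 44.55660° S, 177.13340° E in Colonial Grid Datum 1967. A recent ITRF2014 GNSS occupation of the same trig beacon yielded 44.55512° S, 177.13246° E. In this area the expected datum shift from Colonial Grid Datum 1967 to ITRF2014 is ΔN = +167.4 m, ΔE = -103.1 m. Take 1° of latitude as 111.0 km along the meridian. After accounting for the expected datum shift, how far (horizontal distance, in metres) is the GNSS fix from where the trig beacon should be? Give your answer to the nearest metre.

29 m

Observed coordinate differences: Δφ = +0.00148°, Δλ = -0.00094°.
Converting to metres (1° lat = 111000 m, cos φ = 0.712558): observed ΔN = 164.3 m, observed ΔE = -74.3 m.
Subtracting the expected shift leaves a residual of 164.3 − (167.4) = -3.1 m north and -74.3 − (-103.1) = 28.8 m east.
Residual distance = √((-3.1)² + 28.8²) = 28.9 m.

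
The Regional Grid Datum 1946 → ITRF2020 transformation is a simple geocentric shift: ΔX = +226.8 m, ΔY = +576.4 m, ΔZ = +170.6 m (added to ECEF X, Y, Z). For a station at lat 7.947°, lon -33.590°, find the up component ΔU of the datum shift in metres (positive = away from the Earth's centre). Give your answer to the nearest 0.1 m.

At φ = 7.947°, λ = -33.590°: sin φ = 0.138257, cos φ = 0.990396, sin λ = -0.553246, cos λ = 0.833018.
ΔU = cos φ cos λ·ΔX + cos φ sin λ·ΔY + sin φ·ΔZ = (0.990396)(0.833018)(226.8) + (0.990396)(-0.553246)(576.4) + (0.138257)(170.6) = -105.13 m.

ΔU = -105.1 m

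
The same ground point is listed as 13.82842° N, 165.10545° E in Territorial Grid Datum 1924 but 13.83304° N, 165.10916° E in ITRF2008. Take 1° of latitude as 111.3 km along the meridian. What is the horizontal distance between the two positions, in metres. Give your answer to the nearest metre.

652 m

Δφ = 13.83304° − 13.82842° = +0.00462°; Δλ = 165.10916° − 165.10545° = +0.00371°.
ΔN = Δφ × 111300 = 514.2 m; ΔE = Δλ × 111300 × cos(13.82842°) = +0.00371 × 111300 × 0.971016 = 401.0 m.
Distance = √(ΔE² + ΔN²) = √(401.0² + 514.2²) = 652.1 m.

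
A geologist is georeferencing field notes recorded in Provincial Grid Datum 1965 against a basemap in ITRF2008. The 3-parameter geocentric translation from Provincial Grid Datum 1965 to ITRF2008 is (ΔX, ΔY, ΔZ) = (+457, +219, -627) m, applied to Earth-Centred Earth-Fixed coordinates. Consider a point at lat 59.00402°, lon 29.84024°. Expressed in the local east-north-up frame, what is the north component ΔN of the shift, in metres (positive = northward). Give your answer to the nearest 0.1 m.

ΔN = -756.1 m

At φ = 59.00402°, λ = 29.84024°: sin φ = 0.857203, cos φ = 0.514978, sin λ = 0.497583, cos λ = 0.867416.
ΔN = −sin φ cos λ·ΔX − sin φ sin λ·ΔY + cos φ·ΔZ = −(0.857203)(0.867416)(457) − (0.857203)(0.497583)(219) + (0.514978)(-627) = -756.10 m.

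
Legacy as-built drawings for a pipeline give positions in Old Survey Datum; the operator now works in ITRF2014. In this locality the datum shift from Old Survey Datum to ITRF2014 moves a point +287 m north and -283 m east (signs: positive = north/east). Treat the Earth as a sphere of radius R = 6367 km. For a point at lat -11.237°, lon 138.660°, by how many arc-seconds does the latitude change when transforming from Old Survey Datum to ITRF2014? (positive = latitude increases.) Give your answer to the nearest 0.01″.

On a sphere of radius R, 1 rad of latitude = R, so Δφ = ΔN / R = 287.0 / 6367000 = 4.5076e-05 rad = 9.298″.

Δφ = 9.30″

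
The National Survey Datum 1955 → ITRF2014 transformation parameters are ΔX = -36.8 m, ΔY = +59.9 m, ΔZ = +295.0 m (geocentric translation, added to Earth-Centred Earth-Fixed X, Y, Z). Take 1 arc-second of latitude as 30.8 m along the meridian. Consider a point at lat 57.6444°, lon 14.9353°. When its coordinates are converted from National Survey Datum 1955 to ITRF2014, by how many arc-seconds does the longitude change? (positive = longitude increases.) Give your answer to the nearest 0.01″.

Δλ = 4.09″

sin φ = 0.844743, cos φ = 0.535172, sin λ = 0.257728, cos λ = 0.966217.
East component: ΔE = −sin λ·ΔX + cos λ·ΔY = −(0.257728)(-36.8) + (0.966217)(59.9) = 67.36 m.
1° of latitude spans 3600 × 30.80 = 110880 m; at latitude φ, 1° of longitude spans that × cos φ = 59339.9 m, so Δλ = 67.36 / 59339.9 × 3600 = 4.087″.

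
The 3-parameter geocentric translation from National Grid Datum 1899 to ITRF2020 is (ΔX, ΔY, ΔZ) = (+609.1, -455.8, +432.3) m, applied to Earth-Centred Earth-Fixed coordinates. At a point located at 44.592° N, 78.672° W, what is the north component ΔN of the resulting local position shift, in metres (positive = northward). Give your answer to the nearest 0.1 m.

ΔN = -89.9 m

The local north axis is (−sin φ cos λ, −sin φ sin λ, cos φ), giving ΔN = -83.996 − 313.762 + 307.851 = -89.91 m.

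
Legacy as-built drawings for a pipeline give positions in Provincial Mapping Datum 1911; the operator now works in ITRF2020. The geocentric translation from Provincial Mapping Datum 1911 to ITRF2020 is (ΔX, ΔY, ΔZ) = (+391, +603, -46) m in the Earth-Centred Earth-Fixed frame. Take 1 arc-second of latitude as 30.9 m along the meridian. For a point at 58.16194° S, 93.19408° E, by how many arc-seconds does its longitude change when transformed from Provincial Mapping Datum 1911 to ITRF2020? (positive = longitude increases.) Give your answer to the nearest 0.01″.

sin φ = -0.849542, cos φ = 0.527520, sin λ = 0.998447, cos λ = -0.055718.
East component: ΔE = −sin λ·ΔX + cos λ·ΔY = −(0.998447)(391) + (-0.055718)(603) = -423.99 m.
1° of latitude spans 3600 × 30.90 = 111240 m; at latitude φ, 1° of longitude spans that × cos φ = 58681.4 m, so Δλ = -423.99 / 58681.4 × 3600 = -26.011″.

Δλ = -26.01″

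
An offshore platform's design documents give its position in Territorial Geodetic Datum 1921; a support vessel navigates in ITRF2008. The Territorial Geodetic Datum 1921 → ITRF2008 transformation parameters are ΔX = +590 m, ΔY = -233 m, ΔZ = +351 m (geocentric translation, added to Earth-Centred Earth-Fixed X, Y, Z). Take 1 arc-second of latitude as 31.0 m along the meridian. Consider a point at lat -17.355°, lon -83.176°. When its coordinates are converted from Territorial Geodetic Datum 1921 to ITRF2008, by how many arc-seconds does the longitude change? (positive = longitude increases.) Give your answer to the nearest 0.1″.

Δλ = 18.9″

sin φ = -0.298291, cos φ = 0.954475, sin λ = -0.992916, cos λ = 0.118820.
East component: ΔE = −sin λ·ΔX + cos λ·ΔY = −(-0.992916)(590) + (0.118820)(-233) = 558.14 m.
1° of latitude spans 3600 × 31.00 = 111600 m; at latitude φ, 1° of longitude spans that × cos φ = 106519.4 m, so Δλ = 558.14 / 106519.4 × 3600 = 18.863″.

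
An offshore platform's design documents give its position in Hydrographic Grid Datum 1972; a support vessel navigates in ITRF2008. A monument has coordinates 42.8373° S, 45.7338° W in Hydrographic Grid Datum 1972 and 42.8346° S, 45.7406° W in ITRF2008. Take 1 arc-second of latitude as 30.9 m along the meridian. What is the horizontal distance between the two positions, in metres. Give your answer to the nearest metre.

631 m

Δφ = -42.8346° − -42.8373° = +0.0027°; Δλ = -45.7406° − -45.7338° = -0.0068°.
1° of latitude = 3600 × 30.90 = 111240 m.
ΔN = Δφ × 111240 = 300.3 m; ΔE = Δλ × 111240 × cos(-42.8373°) = -0.0068 × 111240 × 0.733287 = -554.7 m.
Distance = √(ΔE² + ΔN²) = √((-554.7)² + 300.3²) = 630.8 m.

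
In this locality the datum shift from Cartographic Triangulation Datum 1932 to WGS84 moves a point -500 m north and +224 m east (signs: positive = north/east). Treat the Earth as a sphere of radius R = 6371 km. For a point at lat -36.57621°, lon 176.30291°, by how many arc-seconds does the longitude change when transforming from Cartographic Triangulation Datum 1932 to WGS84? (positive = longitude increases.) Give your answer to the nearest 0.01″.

At latitude -36.57621°, cos φ = 0.803065.
One radian of longitude at latitude φ spans R cos φ, so Δλ = ΔE / (R cos φ) = 224.0 / (6371000 × 0.803065) = 4.3781e-05 rad = 9.031″.

Δλ = 9.03″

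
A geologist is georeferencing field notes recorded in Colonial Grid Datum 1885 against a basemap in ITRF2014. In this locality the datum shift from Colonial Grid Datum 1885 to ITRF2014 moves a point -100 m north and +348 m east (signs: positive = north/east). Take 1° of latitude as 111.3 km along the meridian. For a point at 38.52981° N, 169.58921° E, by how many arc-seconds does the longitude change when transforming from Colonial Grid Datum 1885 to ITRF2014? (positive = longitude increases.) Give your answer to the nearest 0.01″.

Δλ = 14.39″

At latitude 38.52981°, cos φ = 0.782284.
1° of longitude at this latitude = 111.3 × cos φ = 87.07 km, so Δλ = 348.0 / 87068.2 = 0.0039969° = 14.389″.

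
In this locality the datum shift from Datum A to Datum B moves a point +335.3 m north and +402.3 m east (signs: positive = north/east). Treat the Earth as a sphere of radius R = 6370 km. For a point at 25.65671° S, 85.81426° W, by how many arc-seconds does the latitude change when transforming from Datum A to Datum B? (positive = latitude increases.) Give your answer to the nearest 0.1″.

Δφ = 10.9″

On a sphere of radius R, 1 rad of latitude = R, so Δφ = ΔN / R = 335.3 / 6370000 = 5.2637e-05 rad = 10.857″.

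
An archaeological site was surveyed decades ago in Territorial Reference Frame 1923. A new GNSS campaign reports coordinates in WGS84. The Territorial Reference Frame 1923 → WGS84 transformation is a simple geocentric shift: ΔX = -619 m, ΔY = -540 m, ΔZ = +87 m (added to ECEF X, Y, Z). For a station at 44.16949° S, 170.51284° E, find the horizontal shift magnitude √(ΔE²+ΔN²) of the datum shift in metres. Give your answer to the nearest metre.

764 m

At φ = -44.16949°, λ = 170.51284°: sin φ = -0.696783, cos φ = 0.717282, sin λ = 0.164827, cos λ = -0.986323.
ΔE = −sin λ·ΔX + cos λ·ΔY = −(0.164827)·(-619) + (-0.986323)·(-540) = 634.64 m.
ΔN = −sin φ cos λ·ΔX − sin φ sin λ·ΔY + cos φ·ΔZ = −(-0.696783)(-0.986323)(-619) − (-0.696783)(0.164827)(-540) + (0.717282)(87) = 425.80 m.
Horizontal magnitude = √(ΔE² + ΔN²) = √(634.64² + 425.80²) = 764.25 m.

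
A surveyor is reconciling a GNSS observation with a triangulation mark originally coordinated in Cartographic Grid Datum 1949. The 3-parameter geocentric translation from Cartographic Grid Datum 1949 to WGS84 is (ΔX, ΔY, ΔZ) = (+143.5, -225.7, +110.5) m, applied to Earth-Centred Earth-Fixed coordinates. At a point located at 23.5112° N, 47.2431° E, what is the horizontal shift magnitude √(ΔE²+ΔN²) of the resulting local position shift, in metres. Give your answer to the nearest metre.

At φ = 23.5112°, λ = 47.2431°: sin φ = 0.398928, cos φ = 0.916982, sin λ = 0.734241, cos λ = 0.678889.
ΔE = −sin λ·ΔX + cos λ·ΔY = −(0.734241)·(143.5) + (0.678889)·(-225.7) = -258.59 m.
ΔN = −sin φ cos λ·ΔX − sin φ sin λ·ΔY + cos φ·ΔZ = −(0.398928)(0.678889)(143.5) − (0.398928)(0.734241)(-225.7) + (0.916982)(110.5) = 128.57 m.
Horizontal magnitude = √(ΔE² + ΔN²) = √((-258.59)² + 128.57²) = 288.79 m.

289 m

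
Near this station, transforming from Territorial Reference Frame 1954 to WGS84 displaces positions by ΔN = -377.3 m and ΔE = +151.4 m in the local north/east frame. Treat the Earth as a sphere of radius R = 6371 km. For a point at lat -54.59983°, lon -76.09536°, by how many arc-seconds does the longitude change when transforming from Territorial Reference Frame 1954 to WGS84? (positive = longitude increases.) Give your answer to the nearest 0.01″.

At latitude -54.59983°, cos φ = 0.579284.
One radian of longitude at latitude φ spans R cos φ, so Δλ = ΔE / (R cos φ) = 151.4 / (6371000 × 0.579284) = 4.1023e-05 rad = 8.462″.

Δλ = 8.46″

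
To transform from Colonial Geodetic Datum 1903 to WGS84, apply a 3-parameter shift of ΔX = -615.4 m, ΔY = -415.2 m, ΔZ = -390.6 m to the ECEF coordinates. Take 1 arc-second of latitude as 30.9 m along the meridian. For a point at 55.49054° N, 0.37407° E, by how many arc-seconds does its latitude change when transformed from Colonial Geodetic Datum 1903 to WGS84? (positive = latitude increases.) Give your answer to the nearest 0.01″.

sin φ = 0.824033, cos φ = 0.566542, sin λ = 0.006529, cos λ = 0.999979.
North component: ΔN = −sin φ cos λ·ΔX − sin φ sin λ·ΔY + cos φ·ΔZ = −(0.824033)(0.999979)(-615.4) − (0.824033)(0.006529)(-415.2) + (0.566542)(-390.6) = 288.04 m.
1° of latitude spans 3600 × 30.90 = 111240 m, so Δφ = 288.04 / 111240 × 3600 = 9.322″.

Δφ = 9.32″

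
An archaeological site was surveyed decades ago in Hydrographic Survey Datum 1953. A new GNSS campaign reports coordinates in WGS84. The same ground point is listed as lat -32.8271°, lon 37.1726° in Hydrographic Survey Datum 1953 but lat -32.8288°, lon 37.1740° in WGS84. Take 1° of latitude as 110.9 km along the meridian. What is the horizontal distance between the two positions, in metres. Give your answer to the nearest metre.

Δφ = -32.8288° − -32.8271° = -0.0017°; Δλ = 37.1740° − 37.1726° = +0.0014°.
ΔN = Δφ × 110900 = -188.5 m; ΔE = Δλ × 110900 × cos(-32.8271°) = +0.0014 × 110900 × 0.840310 = 130.5 m.
Distance = √(ΔE² + ΔN²) = √(130.5² + (-188.5)²) = 229.3 m.

229 m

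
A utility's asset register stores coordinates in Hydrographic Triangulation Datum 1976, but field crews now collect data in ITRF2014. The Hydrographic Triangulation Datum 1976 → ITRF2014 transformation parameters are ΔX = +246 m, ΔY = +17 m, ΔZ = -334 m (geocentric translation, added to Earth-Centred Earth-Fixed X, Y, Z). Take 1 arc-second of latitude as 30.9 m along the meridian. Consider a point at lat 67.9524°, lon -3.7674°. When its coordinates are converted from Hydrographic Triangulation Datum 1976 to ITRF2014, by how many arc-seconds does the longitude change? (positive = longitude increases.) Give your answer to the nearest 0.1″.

Δλ = 2.9″

sin φ = 0.926872, cos φ = 0.375377, sin λ = -0.065706, cos λ = 0.997839.
East component: ΔE = −sin λ·ΔX + cos λ·ΔY = −(-0.065706)(246) + (0.997839)(17) = 33.13 m.
1° of latitude spans 3600 × 30.90 = 111240 m; at latitude φ, 1° of longitude spans that × cos φ = 41756.9 m, so Δλ = 33.13 / 41756.9 × 3600 = 2.856″.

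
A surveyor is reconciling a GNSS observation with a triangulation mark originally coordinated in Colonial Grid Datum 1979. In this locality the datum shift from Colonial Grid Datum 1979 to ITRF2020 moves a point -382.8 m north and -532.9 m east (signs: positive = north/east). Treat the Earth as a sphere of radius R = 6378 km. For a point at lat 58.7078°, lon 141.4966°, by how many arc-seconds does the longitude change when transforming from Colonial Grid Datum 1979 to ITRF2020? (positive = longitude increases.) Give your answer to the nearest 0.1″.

At latitude 58.7078°, cos φ = 0.519403.
One radian of longitude at latitude φ spans R cos φ, so Δλ = ΔE / (R cos φ) = -532.9 / (6378000 × 0.519403) = -1.6086e-04 rad = -33.180″.

Δλ = -33.2″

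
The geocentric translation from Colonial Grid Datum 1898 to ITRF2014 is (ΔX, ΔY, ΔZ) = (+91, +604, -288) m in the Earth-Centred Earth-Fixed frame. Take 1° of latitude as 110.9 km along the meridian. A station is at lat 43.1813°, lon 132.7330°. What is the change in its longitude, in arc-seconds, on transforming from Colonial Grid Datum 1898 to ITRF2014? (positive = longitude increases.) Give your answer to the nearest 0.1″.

Δλ = -21.2″

sin φ = 0.684309, cos φ = 0.729192, sin λ = 0.734524, cos λ = -0.678583.
East component: ΔE = −sin λ·ΔX + cos λ·ΔY = −(0.734524)(91) + (-0.678583)(604) = -476.71 m.
1° of latitude spans 110900 m; at latitude φ, 1° of longitude spans that × cos φ = 80867.4 m, so Δλ = -476.71 / 80867.4 × 3600 = -21.222″.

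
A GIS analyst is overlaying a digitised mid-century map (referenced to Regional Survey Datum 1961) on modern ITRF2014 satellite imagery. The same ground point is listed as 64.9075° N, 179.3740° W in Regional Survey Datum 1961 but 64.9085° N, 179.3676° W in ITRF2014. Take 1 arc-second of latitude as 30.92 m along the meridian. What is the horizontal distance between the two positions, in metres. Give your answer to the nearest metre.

Δφ = 64.9085° − 64.9075° = +0.0010°; Δλ = -179.3676° − -179.3740° = +0.0064°.
1° of latitude = 3600 × 30.92 = 111312 m.
ΔN = Δφ × 111312 = 111.3 m; ΔE = Δλ × 111312 × cos(64.9075°) = +0.0064 × 111312 × 0.424081 = 302.1 m.
Distance = √(ΔE² + ΔN²) = √(302.1² + 111.3²) = 322.0 m.

322 m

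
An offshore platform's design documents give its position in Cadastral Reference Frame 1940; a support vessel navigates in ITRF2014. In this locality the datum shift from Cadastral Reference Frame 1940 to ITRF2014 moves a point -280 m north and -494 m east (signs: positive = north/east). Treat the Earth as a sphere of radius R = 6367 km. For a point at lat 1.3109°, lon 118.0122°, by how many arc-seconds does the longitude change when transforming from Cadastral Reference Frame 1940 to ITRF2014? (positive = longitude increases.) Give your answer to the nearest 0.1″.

At latitude 1.3109°, cos φ = 0.999738.
One radian of longitude at latitude φ spans R cos φ, so Δλ = ΔE / (R cos φ) = -494.0 / (6367000 × 0.999738) = -7.7608e-05 rad = -16.008″.

Δλ = -16.0″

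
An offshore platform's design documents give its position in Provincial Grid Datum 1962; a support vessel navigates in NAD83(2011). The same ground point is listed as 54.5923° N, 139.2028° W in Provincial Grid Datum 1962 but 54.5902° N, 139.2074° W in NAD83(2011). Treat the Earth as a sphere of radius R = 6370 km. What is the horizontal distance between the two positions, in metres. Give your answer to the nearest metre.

Δφ = 54.5902° − 54.5923° = -0.0021°; Δλ = -139.2074° − -139.2028° = -0.0046°.
1° along a meridian = πR/180 = 111177 m.
ΔN = Δφ × 111177 = -233.5 m; ΔE = Δλ × 111177 × cos(54.5923°) = -0.0046 × 111177 × 0.579391 = -296.3 m.
Distance = √(ΔE² + ΔN²) = √((-296.3)² + (-233.5)²) = 377.2 m.

377 m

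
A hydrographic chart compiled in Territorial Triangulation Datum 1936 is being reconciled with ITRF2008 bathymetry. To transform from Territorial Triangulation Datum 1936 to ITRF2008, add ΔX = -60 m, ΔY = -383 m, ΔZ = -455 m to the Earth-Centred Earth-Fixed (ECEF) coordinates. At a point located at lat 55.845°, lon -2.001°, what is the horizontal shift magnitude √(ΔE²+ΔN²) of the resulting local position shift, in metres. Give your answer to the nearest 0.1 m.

At φ = 55.845°, λ = -2.001°: sin φ = 0.827522, cos φ = 0.561434, sin λ = -0.034917, cos λ = 0.999390.
ΔE = −sin λ·ΔX + cos λ·ΔY = −(-0.034917)·(-60) + (0.999390)·(-383) = -384.86 m.
ΔN = −sin φ cos λ·ΔX − sin φ sin λ·ΔY + cos φ·ΔZ = −(0.827522)(0.999390)(-60) − (0.827522)(-0.034917)(-383) + (0.561434)(-455) = -216.90 m.
Horizontal magnitude = √(ΔE² + ΔN²) = √((-384.86)² + (-216.90)²) = 441.77 m.

441.8 m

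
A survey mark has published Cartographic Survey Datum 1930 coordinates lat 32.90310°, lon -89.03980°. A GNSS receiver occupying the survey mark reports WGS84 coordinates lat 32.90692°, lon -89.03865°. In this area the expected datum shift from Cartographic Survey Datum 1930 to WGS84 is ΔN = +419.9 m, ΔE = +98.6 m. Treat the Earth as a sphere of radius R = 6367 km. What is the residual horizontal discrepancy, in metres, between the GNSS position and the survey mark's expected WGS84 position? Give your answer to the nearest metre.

10 m

Observed coordinate differences: Δφ = +0.00382°, Δλ = +0.00115°.
Converting to metres (1° lat = 111125 m, cos φ = 0.839590): observed ΔN = 424.5 m, observed ΔE = 107.3 m.
Subtracting the expected shift leaves a residual of 424.5 − (419.9) = 4.6 m north and 107.3 − (98.6) = 8.7 m east.
Residual distance = √(4.6² + 8.7²) = 9.8 m.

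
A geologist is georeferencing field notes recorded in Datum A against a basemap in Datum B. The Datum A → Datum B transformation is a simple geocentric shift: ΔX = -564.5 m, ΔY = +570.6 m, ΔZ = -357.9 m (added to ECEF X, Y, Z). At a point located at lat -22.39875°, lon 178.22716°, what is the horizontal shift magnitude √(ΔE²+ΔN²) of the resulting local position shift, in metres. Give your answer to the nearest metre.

The local east axis at (φ, λ) is (−sin λ, cos λ, 0), so ΔE = −sin(178.22716°)·(-564.5) + cos(178.22716°)·570.6 = -552.86 m.
The local north axis is (−sin φ cos λ, −sin φ sin λ, cos φ), giving ΔN = 215.000 + 6.727 − 330.898 = -109.17 m.
Horizontal magnitude = √(ΔE² + ΔN²) = √((-552.86)² + (-109.17)²) = 563.54 m.

564 m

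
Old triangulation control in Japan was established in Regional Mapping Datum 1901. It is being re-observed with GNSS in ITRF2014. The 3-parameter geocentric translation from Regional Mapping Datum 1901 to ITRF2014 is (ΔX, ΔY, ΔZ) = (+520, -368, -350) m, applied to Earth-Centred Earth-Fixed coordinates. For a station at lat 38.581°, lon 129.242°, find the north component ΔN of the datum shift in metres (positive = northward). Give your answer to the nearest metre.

The local north axis is (−sin φ cos λ, −sin φ sin λ, cos φ), giving ΔN = 205.140 + 177.737 − 273.605 = 109.27 m.

ΔN = 109 m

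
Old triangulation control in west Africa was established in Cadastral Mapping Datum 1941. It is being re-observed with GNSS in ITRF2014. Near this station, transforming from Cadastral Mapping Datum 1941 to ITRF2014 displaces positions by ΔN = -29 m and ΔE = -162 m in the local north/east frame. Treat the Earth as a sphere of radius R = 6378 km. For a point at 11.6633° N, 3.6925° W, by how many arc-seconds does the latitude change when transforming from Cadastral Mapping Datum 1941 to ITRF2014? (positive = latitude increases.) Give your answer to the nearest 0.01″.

Δφ = -0.94″

On a sphere of radius R, 1 rad of latitude = R, so Δφ = ΔN / R = -29.0 / 6378000 = -4.5469e-06 rad = -0.938″.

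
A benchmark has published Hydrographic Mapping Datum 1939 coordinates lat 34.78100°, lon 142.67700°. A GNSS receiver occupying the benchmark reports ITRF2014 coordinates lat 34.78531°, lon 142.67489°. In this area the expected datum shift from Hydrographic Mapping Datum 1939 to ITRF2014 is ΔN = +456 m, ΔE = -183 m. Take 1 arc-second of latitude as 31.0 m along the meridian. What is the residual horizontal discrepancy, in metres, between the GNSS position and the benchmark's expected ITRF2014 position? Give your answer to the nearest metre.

Observed coordinate differences: Δφ = +0.00431°, Δλ = -0.00211°.
Converting to metres (1° lat = 111600 m, cos φ = 0.821338): observed ΔN = 481.0 m, observed ΔE = -193.4 m.
Subtracting the expected shift leaves a residual of 481.0 − (456) = 25.0 m north and -193.4 − (-183) = -10.4 m east.
Residual distance = √(25.0² + (-10.4)²) = 27.1 m.

27 m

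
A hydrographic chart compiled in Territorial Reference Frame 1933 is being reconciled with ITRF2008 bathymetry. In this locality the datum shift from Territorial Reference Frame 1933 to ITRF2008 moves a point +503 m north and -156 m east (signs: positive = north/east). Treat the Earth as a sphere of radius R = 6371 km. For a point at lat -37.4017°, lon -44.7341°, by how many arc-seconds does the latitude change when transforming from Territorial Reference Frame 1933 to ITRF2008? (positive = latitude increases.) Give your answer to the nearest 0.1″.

On a sphere of radius R, 1 rad of latitude = R, so Δφ = ΔN / R = 503.0 / 6371000 = 7.8951e-05 rad = 16.285″.

Δφ = 16.3″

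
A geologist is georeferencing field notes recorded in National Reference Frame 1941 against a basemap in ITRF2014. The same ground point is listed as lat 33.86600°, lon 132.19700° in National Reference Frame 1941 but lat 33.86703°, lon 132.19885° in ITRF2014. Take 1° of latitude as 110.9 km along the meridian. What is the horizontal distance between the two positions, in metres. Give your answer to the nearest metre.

205 m

Δφ = 33.86703° − 33.86600° = +0.00103°; Δλ = 132.19885° − 132.19700° = +0.00185°.
ΔN = Δφ × 110900 = 114.2 m; ΔE = Δλ × 110900 × cos(33.86600°) = +0.00185 × 110900 × 0.830343 = 170.4 m.
Distance = √(ΔE² + ΔN²) = √(170.4² + 114.2²) = 205.1 m.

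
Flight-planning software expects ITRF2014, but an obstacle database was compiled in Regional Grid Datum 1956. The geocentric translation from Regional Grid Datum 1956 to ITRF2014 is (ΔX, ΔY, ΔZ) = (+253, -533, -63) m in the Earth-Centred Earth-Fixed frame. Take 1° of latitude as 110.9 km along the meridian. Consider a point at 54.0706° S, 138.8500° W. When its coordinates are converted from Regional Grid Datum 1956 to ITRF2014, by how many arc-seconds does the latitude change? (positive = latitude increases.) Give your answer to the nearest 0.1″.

sin φ = -0.809741, cos φ = 0.586788, sin λ = -0.658033, cos λ = -0.752989.
North component: ΔN = −sin φ cos λ·ΔX − sin φ sin λ·ΔY + cos φ·ΔZ = −(-0.809741)(-0.752989)(253) − (-0.809741)(-0.658033)(-533) + (0.586788)(-63) = 92.77 m.
1° of latitude spans 110900 m, so Δφ = 92.77 / 110900 × 3600 = 3.012″.

Δφ = 3.0″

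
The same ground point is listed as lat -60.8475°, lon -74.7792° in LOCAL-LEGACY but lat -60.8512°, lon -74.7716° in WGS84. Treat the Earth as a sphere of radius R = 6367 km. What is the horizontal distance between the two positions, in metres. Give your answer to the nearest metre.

582 m

Δφ = -60.8512° − -60.8475° = -0.0037°; Δλ = -74.7716° − -74.7792° = +0.0076°.
1° along a meridian = πR/180 = 111125 m.
ΔN = Δφ × 111125 = -411.2 m; ΔE = Δλ × 111125 × cos(-60.8475°) = +0.0076 × 111125 × 0.487136 = 411.4 m.
Distance = √(ΔE² + ΔN²) = √(411.4² + (-411.2)²) = 581.6 m.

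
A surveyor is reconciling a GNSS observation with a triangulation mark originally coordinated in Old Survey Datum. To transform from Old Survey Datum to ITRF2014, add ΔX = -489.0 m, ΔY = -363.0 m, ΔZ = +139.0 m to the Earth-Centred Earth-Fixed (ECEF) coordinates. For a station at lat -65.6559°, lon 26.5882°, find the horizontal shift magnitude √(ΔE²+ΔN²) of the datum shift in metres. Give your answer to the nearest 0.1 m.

500.4 m

At φ = -65.6559°, λ = 26.5882°: sin φ = -0.911086, cos φ = 0.412216, sin λ = 0.447575, cos λ = 0.894246.
ΔE = −sin λ·ΔX + cos λ·ΔY = −(0.447575)·(-489.0) + (0.894246)·(-363.0) = -105.75 m.
ΔN = −sin φ cos λ·ΔX − sin φ sin λ·ΔY + cos φ·ΔZ = −(-0.911086)(0.894246)(-489.0) − (-0.911086)(0.447575)(-363.0) + (0.412216)(139.0) = -489.13 m.
Horizontal magnitude = √(ΔE² + ΔN²) = √((-105.75)² + (-489.13)²) = 500.43 m.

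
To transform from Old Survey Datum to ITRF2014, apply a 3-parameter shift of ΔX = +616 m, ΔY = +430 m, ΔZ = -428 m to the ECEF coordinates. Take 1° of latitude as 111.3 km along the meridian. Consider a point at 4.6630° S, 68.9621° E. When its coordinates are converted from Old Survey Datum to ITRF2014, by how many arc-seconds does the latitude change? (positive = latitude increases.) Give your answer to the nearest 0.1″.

sin φ = -0.081295, cos φ = 0.996690, sin λ = 0.933343, cos λ = 0.358985.
North component: ΔN = −sin φ cos λ·ΔX − sin φ sin λ·ΔY + cos φ·ΔZ = −(-0.081295)(0.358985)(616) − (-0.081295)(0.933343)(430) + (0.996690)(-428) = -375.98 m.
1° of latitude spans 111300 m, so Δφ = -375.98 / 111300 × 3600 = -12.161″.

Δφ = -12.2″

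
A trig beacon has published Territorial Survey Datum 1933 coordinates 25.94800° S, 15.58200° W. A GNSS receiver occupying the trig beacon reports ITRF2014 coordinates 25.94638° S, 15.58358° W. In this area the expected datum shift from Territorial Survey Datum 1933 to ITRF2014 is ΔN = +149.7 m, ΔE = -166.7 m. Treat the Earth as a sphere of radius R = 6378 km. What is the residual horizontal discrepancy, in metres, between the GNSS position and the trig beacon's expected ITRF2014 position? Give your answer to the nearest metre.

Observed coordinate differences: Δφ = +0.00162°, Δλ = -0.00158°.
Converting to metres (1° lat = 111317 m, cos φ = 0.899192): observed ΔN = 180.3 m, observed ΔE = -158.2 m.
Subtracting the expected shift leaves a residual of 180.3 − (149.7) = 30.6 m north and -158.2 − (-166.7) = 8.5 m east.
Residual distance = √(30.6² + 8.5²) = 31.8 m.

32 m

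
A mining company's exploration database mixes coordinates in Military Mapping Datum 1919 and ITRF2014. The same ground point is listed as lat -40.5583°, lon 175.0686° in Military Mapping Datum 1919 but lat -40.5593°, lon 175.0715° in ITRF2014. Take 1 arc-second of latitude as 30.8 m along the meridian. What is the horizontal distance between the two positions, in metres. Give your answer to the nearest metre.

Δφ = -40.5593° − -40.5583° = -0.0010°; Δλ = 175.0715° − 175.0686° = +0.0029°.
1° of latitude = 3600 × 30.80 = 110880 m.
ΔN = Δφ × 110880 = -110.9 m; ΔE = Δλ × 110880 × cos(-40.5583°) = +0.0029 × 110880 × 0.759745 = 244.3 m.
Distance = √(ΔE² + ΔN²) = √(244.3² + (-110.9)²) = 268.3 m.

268 m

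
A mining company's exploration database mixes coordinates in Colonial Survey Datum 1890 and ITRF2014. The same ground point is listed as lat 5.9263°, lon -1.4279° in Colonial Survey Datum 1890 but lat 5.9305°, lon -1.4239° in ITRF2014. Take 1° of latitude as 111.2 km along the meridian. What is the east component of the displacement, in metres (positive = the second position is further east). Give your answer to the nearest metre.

Δφ = 5.9305° − 5.9263° = +0.0042°; Δλ = -1.4239° − -1.4279° = +0.0040°.
ΔN = Δφ × 111200 = 467.0 m; ΔE = Δλ × 111200 × cos(5.9263°) = +0.0040 × 111200 × 0.994656 = 442.4 m.

ΔE = 442 m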